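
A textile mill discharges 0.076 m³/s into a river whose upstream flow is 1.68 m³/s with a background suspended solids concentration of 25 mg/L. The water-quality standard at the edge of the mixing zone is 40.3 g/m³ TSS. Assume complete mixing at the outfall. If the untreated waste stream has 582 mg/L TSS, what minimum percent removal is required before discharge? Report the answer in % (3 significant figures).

Mass balance: 40.3·1.756 = 0.076·Cₑ + 1.68·25.
Cₑ = (70.77 − 42) / 0.076 = 378.5 mg/L.
Required removal = 1 − 378.5/582 = 34.96 %.

35.0 %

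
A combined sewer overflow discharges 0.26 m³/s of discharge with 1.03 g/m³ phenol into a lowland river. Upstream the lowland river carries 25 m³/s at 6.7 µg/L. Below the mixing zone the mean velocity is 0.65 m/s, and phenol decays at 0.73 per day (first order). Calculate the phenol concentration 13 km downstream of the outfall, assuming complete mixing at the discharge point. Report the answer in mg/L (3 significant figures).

6.7 µg/L = 0.0067 mg/L.
After complete mixing, C₀ = (0.26·1.03 + 25·0.0067) / 25.26 = 0.01723 mg/L.
Travel time t = 1.3e+04 m / 0.65 m/s = 2e+04 s = 0.2315 d.
C = 0.01723·exp(−0.73·0.2315) = 0.01723·0.8445 = 0.01455 mg/L.

0.0146 mg/L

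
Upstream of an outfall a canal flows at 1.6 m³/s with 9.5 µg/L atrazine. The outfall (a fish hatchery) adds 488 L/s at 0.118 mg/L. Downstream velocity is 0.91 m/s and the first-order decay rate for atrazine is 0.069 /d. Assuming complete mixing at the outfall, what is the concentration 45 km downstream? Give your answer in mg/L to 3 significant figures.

488 L/s = 0.488 m³/s.
9.5 µg/L = 0.0095 mg/L.
After complete mixing, C₀ = (0.488·0.118 + 1.6·0.0095) / 2.088 = 0.03486 mg/L.
Travel time t = 4.5e+04 m / 0.91 m/s = 4.945e+04 s = 0.5723 d.
C = 0.03486·exp(−0.069·0.5723) = 0.03486·0.9613 = 0.03351 mg/L.

0.0335 mg/L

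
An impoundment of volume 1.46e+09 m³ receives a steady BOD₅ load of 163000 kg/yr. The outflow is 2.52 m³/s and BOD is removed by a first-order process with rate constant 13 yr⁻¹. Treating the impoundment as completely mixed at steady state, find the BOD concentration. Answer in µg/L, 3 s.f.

8.55 µg/L

Outflow Q = 2.52 m³/s × 3.156e+07 s/yr = 7.953e+07 m³/yr.
Steady-state CSTR mass balance: W = Q·C + k·V·C, so C = W/(Q + kV).
Q + kV = 7.953e+07 + 13·1.46e+09 = 1.906e+10 m³/yr.
C = 163000/1.906e+10 = 8.552e-06 kg/m³ = 0.008552 mg/L = 8.552 µg/L.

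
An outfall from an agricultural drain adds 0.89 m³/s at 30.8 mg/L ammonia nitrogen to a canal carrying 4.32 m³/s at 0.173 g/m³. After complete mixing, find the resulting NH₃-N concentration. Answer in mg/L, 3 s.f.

5.40 mg/L

By mass balance at complete mixing, C = (0.89·30.8 + 4.32·0.173) / (0.89 + 4.32) = 28.16/5.21 = 5.405 mg/L.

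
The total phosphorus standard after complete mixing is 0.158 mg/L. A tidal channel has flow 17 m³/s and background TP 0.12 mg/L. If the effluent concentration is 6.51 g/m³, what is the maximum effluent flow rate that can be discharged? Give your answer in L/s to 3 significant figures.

102 L/s

Mass balance at complete mixing: C_std·(Q_w + Q_r) = Q_w·C_e + Q_r·C_b.
Rearranging, Q_w = Q_r·(C_std − C_b)/(C_e − C_std) = 17·(0.158 − 0.12) / (6.51 − 0.158) = 0.1017 m³/s.
= 101.7 L/s.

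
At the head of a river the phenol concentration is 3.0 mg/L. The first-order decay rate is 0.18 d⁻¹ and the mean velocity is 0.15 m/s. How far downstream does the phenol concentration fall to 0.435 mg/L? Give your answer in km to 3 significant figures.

139 km

From C = C₀·e^(−kt), t = ln(C₀/C)/k = ln(3.0/0.435)/0.18 = 1.931/0.18 = 10.73 d.
Distance = v·t = 0.15 m/s × 9.269e+05 s = 1.39e+05 m = 139 km.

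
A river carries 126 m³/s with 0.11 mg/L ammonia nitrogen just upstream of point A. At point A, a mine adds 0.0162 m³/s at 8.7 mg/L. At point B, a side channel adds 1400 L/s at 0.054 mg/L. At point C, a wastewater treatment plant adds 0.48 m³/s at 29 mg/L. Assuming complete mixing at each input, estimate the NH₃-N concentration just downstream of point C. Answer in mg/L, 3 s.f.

After input A: C = (126·0.11 + 0.0162·8.7) / 126 = 0.1111 mg/L.
1400 L/s = 1.4 m³/s.
After input B: C = (126·0.1111 + 1.4·0.054) / 127.4 = 0.1105 mg/L.
After input C: C = (127.4·0.1105 + 0.48·29) / 127.9 = 0.2189 mg/L.

0.219 mg/L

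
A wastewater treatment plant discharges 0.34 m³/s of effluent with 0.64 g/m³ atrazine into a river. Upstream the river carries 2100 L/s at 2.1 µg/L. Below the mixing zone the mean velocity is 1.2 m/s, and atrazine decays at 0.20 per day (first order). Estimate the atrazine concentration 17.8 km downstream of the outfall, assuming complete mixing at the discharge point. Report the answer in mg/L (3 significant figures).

2100 L/s = 2.1 m³/s.
2.1 µg/L = 0.0021 mg/L.
After complete mixing, C₀ = (0.34·0.64 + 2.1·0.0021) / 2.44 = 0.09099 mg/L.
Travel time t = 1.78e+04 m / 1.2 m/s = 1.483e+04 s = 0.1717 d.
C = 0.09099·exp(−0.20·0.1717) = 0.09099·0.9662 = 0.08792 mg/L.

0.0879 mg/L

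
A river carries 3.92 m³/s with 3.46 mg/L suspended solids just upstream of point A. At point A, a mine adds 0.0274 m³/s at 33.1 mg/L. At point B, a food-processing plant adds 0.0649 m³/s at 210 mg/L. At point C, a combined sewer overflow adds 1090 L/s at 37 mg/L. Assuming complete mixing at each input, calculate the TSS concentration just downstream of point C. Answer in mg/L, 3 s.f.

After input A: C = (3.92·3.46 + 0.0274·33.1) / 3.947 = 3.666 mg/L.
After input B: C = (3.947·3.666 + 0.0649·210) / 4.012 = 7.003 mg/L.
1090 L/s = 1.09 m³/s.
After input C: C = (4.012·7.003 + 1.09·37) / 5.102 = 13.41 mg/L.

13.4 mg/L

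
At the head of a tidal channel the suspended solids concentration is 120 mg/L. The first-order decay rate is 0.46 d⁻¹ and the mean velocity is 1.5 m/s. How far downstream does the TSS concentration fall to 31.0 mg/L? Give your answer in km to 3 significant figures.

381 km

From C = C₀·e^(−kt), t = ln(C₀/C)/k = ln(120/31.0)/0.46 = 1.354/0.46 = 2.942 d.
Distance = v·t = 1.5 m/s × 2.542e+05 s = 3.813e+05 m = 381.3 km.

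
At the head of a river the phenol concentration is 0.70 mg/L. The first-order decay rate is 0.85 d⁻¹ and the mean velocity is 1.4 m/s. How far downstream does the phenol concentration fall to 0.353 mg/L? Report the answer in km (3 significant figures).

From C = C₀·e^(−kt), t = ln(C₀/C)/k = ln(0.70/0.353)/0.85 = 0.6846/0.85 = 0.8054 d.
Distance = v·t = 1.4 m/s × 6.959e+04 s = 9.742e+04 m = 97.42 km.

97.4 km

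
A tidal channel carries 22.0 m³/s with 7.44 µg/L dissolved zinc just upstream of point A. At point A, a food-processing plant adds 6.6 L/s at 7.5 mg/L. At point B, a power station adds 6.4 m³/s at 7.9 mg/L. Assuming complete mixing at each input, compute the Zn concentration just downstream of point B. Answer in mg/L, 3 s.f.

7.44 µg/L = 0.00744 mg/L.
6.6 L/s = 0.0066 m³/s.
After input A: C = (22·0.00744 + 0.0066·7.5) / 22.01 = 0.009687 mg/L.
After input B: C = (22.01·0.009687 + 6.4·7.9) / 28.41 = 1.787 mg/L.

1.79 mg/L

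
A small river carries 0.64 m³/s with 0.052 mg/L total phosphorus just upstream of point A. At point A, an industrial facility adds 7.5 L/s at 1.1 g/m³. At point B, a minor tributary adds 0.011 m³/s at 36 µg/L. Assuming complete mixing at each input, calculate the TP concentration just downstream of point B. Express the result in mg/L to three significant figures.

7.5 L/s = 0.0075 m³/s.
After input A: C = (0.64·0.052 + 0.0075·1.1) / 0.6475 = 0.06414 mg/L.
36 µg/L = 0.036 mg/L.
After input B: C = (0.6475·0.06414 + 0.011·0.036) / 0.6585 = 0.06367 mg/L.

0.0637 mg/L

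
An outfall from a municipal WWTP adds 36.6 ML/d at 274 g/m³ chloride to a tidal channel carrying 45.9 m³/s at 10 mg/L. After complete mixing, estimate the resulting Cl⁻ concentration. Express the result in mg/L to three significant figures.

36.6 ML/d = 0.4236 m³/s.
Flow-weighted mixing gives C = (0.4236·274 + 45.9·10) / (0.4236 + 45.9) = 575.1/46.32 = 12.41 mg/L.

12.4 mg/L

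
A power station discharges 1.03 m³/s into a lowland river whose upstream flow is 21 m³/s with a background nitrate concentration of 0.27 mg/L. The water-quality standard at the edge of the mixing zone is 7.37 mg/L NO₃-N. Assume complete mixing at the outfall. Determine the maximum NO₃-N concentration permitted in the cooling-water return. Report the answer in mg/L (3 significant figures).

152 mg/L

Mass balance: 7.37·22.03 = 1.03·Cₑ + 21·0.27.
Cₑ = (162.4 − 5.67) / 1.03 = 152.1 mg/L.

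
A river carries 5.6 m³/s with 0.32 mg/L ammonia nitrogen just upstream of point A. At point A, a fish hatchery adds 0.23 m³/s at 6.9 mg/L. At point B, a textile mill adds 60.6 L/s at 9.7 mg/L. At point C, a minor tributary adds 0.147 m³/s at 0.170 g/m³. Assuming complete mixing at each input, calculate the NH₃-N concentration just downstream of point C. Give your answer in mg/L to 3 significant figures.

After input A: C = (5.6·0.32 + 0.23·6.9) / 5.83 = 0.5796 mg/L.
60.6 L/s = 0.0606 m³/s.
After input B: C = (5.83·0.5796 + 0.0606·9.7) / 5.891 = 0.6734 mg/L.
After input C: C = (5.891·0.6734 + 0.147·0.17) / 6.038 = 0.6612 mg/L.

0.661 mg/L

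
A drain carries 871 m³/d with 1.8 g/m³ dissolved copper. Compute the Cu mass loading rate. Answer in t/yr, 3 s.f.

871 m³/d = 0.01008 m³/s.
Mass flux = Q·C = 0.01008 m³/s × 1.8 g/m³ = 0.01815 g/s.
= 0.01815 g/s × 31.56 = 0.5726 t/yr.

0.573 t/yr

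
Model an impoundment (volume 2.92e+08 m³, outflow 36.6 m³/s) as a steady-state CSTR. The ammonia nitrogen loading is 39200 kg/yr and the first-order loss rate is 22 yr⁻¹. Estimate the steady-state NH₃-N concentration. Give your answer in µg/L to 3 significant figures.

5.17 µg/L

Outflow Q = 36.6 m³/s × 3.156e+07 s/yr = 1.155e+09 m³/yr.
Steady-state CSTR mass balance: W = Q·C + k·V·C, so C = W/(Q + kV).
Q + kV = 1.155e+09 + 22·2.92e+08 = 7.579e+09 m³/yr.
C = 39200/7.579e+09 = 5.172e-06 kg/m³ = 0.005172 mg/L = 5.172 µg/L.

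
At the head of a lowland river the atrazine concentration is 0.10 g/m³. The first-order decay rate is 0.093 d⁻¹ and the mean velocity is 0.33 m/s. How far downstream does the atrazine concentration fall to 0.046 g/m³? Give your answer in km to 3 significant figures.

238 km

From C = C₀·e^(−kt), t = ln(C₀/C)/k = ln(0.10/0.046)/0.093 = 0.7765/0.093 = 8.35 d.
Distance = v·t = 0.33 m/s × 7.214e+05 s = 2.381e+05 m = 238.1 km.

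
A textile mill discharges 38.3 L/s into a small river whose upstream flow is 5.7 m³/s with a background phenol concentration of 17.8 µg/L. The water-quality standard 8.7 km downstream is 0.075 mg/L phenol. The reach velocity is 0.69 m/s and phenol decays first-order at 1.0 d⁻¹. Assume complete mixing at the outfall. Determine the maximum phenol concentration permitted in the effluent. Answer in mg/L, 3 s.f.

38.3 L/s = 0.0383 m³/s.
17.8 µg/L = 0.0178 mg/L.
Travel time to the compliance point: t = 8700/0.69 = 1.261e+04 s = 0.1459 d; decay factor exp(−1.0·0.1459) = 0.8642.
So the concentration just after mixing may be at most 0.075/0.8642 = 0.08678 mg/L.
Mass balance: 0.08678·5.738 = 0.0383·Cₑ + 5.7·0.0178.
Cₑ = (0.498 − 0.1015) / 0.0383 = 10.35 mg/L.

10.4 mg/L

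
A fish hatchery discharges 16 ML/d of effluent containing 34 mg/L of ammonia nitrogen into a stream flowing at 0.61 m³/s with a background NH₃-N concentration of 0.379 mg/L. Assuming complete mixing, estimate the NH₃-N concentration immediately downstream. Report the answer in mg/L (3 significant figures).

16 ML/d = 0.1852 m³/s.
Conservation of mass across the mixing zone: C = (0.1852·34 + 0.61·0.379) / (0.1852 + 0.61) = 6.527/0.7952 = 8.209 mg/L.

8.21 mg/L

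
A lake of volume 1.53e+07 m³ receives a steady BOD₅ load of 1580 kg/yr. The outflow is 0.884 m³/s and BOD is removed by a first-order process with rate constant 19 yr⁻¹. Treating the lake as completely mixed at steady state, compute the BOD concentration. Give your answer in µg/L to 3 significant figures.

4.96 µg/L

Outflow Q = 0.884 m³/s × 3.156e+07 s/yr = 2.79e+07 m³/yr.
Steady-state CSTR mass balance: W = Q·C + k·V·C, so C = W/(Q + kV).
Q + kV = 2.79e+07 + 19·1.53e+07 = 3.186e+08 m³/yr.
C = 1580/3.186e+08 = 4.959e-06 kg/m³ = 0.004959 mg/L = 4.959 µg/L.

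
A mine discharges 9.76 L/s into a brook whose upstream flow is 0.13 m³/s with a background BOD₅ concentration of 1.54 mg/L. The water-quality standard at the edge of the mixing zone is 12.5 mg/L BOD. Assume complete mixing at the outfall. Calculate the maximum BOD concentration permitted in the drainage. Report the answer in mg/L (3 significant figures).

158 mg/L

9.76 L/s = 0.00976 m³/s.
Mass balance: 12.5·0.1398 = 0.00976·Cₑ + 0.13·1.54.
Cₑ = (1.747 − 0.2002) / 0.00976 = 158.5 mg/L.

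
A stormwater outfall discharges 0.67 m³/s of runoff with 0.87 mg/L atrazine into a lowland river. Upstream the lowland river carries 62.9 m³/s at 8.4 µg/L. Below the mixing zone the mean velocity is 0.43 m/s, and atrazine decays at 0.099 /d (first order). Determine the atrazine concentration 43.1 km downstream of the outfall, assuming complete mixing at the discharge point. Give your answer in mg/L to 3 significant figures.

8.4 µg/L = 0.0084 mg/L.
After complete mixing, C₀ = (0.67·0.87 + 62.9·0.0084) / 63.57 = 0.01748 mg/L.
Travel time t = 4.31e+04 m / 0.43 m/s = 1.002e+05 s = 1.16 d.
C = 0.01748·exp(−0.099·1.16) = 0.01748·0.8915 = 0.01558 mg/L.

0.0156 mg/L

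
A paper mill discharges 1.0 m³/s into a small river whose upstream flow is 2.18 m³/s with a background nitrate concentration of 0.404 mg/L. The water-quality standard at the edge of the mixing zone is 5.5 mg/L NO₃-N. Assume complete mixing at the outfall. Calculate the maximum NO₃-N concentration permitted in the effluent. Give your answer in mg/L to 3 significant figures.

Mass balance: 5.5·3.18 = 1·Cₑ + 2.18·0.404.
Cₑ = (17.49 − 0.8807) / 1 = 16.61 mg/L.

16.6 mg/L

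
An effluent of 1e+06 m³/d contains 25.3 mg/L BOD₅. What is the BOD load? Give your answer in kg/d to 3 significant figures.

1e+06 m³/d = 11.57 m³/s.
Mass flux = Q·C = 11.57 m³/s × 25.3 g/m³ = 292.8 g/s.
= 292.8 g/s × 86.4 = 2.53e+04 kg/d.

25300 kg/d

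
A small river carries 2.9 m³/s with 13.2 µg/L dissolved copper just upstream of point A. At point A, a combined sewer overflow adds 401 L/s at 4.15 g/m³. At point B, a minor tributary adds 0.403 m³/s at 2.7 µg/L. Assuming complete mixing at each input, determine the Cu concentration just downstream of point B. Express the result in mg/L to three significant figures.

13.2 µg/L = 0.0132 mg/L.
401 L/s = 0.401 m³/s.
After input A: C = (2.9·0.0132 + 0.401·4.15) / 3.301 = 0.5157 mg/L.
2.7 µg/L = 0.0027 mg/L.
After input B: C = (3.301·0.5157 + 0.403·0.0027) / 3.704 = 0.4599 mg/L.

0.460 mg/L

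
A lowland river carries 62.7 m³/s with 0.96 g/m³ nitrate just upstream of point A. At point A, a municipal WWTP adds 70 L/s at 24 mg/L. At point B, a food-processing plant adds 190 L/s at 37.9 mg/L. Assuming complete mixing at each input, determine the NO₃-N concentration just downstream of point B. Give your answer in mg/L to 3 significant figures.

1.10 mg/L

70 L/s = 0.07 m³/s.
After input A: C = (62.7·0.96 + 0.07·24) / 62.77 = 0.9857 mg/L.
190 L/s = 0.19 m³/s.
After input B: C = (62.77·0.9857 + 0.19·37.9) / 62.96 = 1.097 mg/L.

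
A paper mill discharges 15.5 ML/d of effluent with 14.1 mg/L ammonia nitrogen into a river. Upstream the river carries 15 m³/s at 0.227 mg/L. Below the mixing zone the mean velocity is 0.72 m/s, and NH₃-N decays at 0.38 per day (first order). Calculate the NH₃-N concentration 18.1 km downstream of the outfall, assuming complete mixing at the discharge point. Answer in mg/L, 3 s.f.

15.5 ML/d = 0.1794 m³/s.
After complete mixing, C₀ = (0.1794·14.1 + 15·0.227) / 15.18 = 0.391 mg/L.
Travel time t = 1.81e+04 m / 0.72 m/s = 2.514e+04 s = 0.291 d.
C = 0.391·exp(−0.38·0.291) = 0.391·0.8953 = 0.35 mg/L.

0.350 mg/L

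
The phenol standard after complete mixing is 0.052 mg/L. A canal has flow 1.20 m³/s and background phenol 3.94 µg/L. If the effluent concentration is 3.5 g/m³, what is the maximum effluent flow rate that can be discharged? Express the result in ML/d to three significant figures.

3.94 µg/L = 0.00394 mg/L.
Mass balance at complete mixing: C_std·(Q_w + Q_r) = Q_w·C_e + Q_r·C_b.
Rearranging, Q_w = Q_r·(C_std − C_b)/(C_e − C_std) = 1.20·(0.052 − 0.00394) / (3.5 − 0.052) = 0.01673 m³/s.
= 1.445 ML/d.

1.45 ML/d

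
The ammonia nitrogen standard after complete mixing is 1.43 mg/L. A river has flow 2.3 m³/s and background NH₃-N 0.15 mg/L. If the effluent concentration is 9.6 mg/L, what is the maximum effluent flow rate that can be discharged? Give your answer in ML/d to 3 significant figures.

Mass balance at complete mixing: C_std·(Q_w + Q_r) = Q_w·C_e + Q_r·C_b.
Rearranging, Q_w = Q_r·(C_std − C_b)/(C_e − C_std) = 2.3·(1.43 − 0.15) / (9.6 − 1.43) = 0.3603 m³/s.
= 31.13 ML/d.

31.1 ML/d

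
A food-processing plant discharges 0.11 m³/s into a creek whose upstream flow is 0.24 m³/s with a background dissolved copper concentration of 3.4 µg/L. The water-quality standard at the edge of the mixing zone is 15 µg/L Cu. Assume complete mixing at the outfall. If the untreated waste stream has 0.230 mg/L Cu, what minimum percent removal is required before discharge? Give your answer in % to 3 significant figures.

82.5 %

3.4 µg/L = 0.0034 mg/L.
15 µg/L = 0.015 mg/L.
Mass balance: 0.015·0.35 = 0.11·Cₑ + 0.24·0.0034.
Cₑ = (0.00525 − 0.000816) / 0.11 = 0.04031 mg/L.
Required removal = 1 − 0.04031/0.230 = 82.47 %.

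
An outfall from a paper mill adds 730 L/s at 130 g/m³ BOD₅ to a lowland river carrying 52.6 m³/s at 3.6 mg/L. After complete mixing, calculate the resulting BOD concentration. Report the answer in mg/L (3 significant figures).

5.33 mg/L

730 L/s = 0.73 m³/s.
Flow-weighted mixing gives C = (0.73·130 + 52.6·3.6) / (0.73 + 52.6) = 284.3/53.33 = 5.33 mg/L.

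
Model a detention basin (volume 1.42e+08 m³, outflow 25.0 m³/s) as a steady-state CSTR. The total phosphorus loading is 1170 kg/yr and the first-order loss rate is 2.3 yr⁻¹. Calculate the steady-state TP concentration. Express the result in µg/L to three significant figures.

1.05 µg/L

Outflow Q = 25.0 m³/s × 3.156e+07 s/yr = 7.889e+08 m³/yr.
Steady-state CSTR mass balance: W = Q·C + k·V·C, so C = W/(Q + kV).
Q + kV = 7.889e+08 + 2.3·1.42e+08 = 1.116e+09 m³/yr.
C = 1170/1.116e+09 = 1.049e-06 kg/m³ = 0.001049 mg/L = 1.049 µg/L.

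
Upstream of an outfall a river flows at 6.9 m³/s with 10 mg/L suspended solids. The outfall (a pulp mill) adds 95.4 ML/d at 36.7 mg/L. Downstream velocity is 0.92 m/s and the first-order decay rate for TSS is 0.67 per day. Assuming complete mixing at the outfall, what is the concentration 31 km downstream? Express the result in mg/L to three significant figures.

95.4 ML/d = 1.104 m³/s.
After complete mixing, C₀ = (1.104·36.7 + 6.9·10) / 8.004 = 13.68 mg/L.
Travel time t = 3.1e+04 m / 0.92 m/s = 3.37e+04 s = 0.39 d.
C = 13.68·exp(−0.67·0.39) = 13.68·0.7701 = 10.54 mg/L.

10.5 mg/L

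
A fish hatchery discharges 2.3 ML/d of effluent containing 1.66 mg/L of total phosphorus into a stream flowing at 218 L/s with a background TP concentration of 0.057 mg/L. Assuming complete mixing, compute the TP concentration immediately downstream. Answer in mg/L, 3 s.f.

2.3 ML/d = 0.02662 m³/s.
218 L/s = 0.218 m³/s.
Conservation of mass across the mixing zone: C = (0.02662·1.66 + 0.218·0.057) / (0.02662 + 0.218) = 0.05662/0.2446 = 0.2314 mg/L.

0.231 mg/L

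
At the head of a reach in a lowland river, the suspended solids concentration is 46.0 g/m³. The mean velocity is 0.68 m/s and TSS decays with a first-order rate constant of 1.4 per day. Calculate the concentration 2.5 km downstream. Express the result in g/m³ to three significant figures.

Travel time t = 2.5 km / 0.68 m/s = 2500/0.68 = 3676 s = 0.04255 d.
First-order decay: C = 46.0·exp(−1.4·0.04255) = 46.0·0.9422 = 43.34 g/m³.

43.3 g/m³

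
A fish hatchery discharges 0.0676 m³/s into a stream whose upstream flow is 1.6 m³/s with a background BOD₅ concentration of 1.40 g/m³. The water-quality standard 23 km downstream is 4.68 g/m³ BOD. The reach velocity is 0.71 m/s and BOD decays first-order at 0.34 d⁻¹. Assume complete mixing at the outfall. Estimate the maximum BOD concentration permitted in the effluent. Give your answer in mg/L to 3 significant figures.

Travel time to the compliance point: t = 2.3e+04/0.71 = 3.239e+04 s = 0.3749 d; decay factor exp(−0.34·0.3749) = 0.8803.
So the concentration just after mixing may be at most 4.68/0.8803 = 5.316 mg/L.
Mass balance: 5.316·1.668 = 0.0676·Cₑ + 1.6·1.4.
Cₑ = (8.865 − 2.24) / 0.0676 = 98.01 mg/L.

98.0 mg/L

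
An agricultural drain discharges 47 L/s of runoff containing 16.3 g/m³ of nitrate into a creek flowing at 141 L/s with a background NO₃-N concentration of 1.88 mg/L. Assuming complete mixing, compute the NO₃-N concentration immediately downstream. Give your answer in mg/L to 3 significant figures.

47 L/s = 0.047 m³/s.
141 L/s = 0.141 m³/s.
Flow-weighted mixing gives C = (0.047·16.3 + 0.141·1.88) / (0.047 + 0.141) = 1.031/0.188 = 5.485 mg/L.

5.49 mg/L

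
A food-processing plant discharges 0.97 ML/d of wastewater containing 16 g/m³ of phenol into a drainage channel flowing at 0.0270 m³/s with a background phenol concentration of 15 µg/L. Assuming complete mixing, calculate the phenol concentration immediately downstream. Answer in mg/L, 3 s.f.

0.97 ML/d = 0.01123 m³/s.
15 µg/L = 0.015 mg/L.
Flow-weighted mixing gives C = (0.01123·16 + 0.027·0.015) / (0.01123 + 0.027) = 0.18/0.03823 = 4.71 mg/L.

4.71 mg/L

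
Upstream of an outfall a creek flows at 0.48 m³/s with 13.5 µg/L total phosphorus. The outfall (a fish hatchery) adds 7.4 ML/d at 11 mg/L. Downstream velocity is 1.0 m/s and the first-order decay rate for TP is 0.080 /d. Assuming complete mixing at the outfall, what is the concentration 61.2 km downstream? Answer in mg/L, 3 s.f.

1.58 mg/L

7.4 ML/d = 0.08565 m³/s.
13.5 µg/L = 0.0135 mg/L.
After complete mixing, C₀ = (0.08565·11 + 0.48·0.0135) / 0.5656 = 1.677 mg/L.
Travel time t = 6.12e+04 m / 1.0 m/s = 6.12e+04 s = 0.7083 d.
C = 1.677·exp(−0.080·0.7083) = 1.677·0.9449 = 1.585 mg/L.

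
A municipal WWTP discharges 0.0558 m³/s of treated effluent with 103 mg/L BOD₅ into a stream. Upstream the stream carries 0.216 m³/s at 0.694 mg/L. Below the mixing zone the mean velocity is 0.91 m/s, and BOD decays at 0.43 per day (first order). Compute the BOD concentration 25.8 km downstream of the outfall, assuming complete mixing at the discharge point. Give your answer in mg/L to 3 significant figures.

After complete mixing, C₀ = (0.0558·103 + 0.216·0.694) / 0.2718 = 21.7 mg/L.
Travel time t = 2.58e+04 m / 0.91 m/s = 2.835e+04 s = 0.3281 d.
C = 21.7·exp(−0.43·0.3281) = 21.7·0.8684 = 18.84 mg/L.

18.8 mg/L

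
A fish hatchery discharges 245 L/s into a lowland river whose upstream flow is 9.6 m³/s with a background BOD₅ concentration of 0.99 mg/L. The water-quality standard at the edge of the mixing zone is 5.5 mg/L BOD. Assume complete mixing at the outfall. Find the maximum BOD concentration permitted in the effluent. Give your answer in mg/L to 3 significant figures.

182 mg/L

245 L/s = 0.245 m³/s.
Mass balance: 5.5·9.845 = 0.245·Cₑ + 9.6·0.99.
Cₑ = (54.15 − 9.504) / 0.245 = 182.2 mg/L.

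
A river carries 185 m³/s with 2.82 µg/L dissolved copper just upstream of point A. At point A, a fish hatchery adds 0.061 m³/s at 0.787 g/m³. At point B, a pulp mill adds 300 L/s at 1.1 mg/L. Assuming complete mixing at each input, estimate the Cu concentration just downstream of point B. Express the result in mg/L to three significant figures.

0.00485 mg/L

2.82 µg/L = 0.00282 mg/L.
After input A: C = (185·0.00282 + 0.061·0.787) / 185.1 = 0.003078 mg/L.
300 L/s = 0.3 m³/s.
After input B: C = (185.1·0.003078 + 0.3·1.1) / 185.4 = 0.004854 mg/L.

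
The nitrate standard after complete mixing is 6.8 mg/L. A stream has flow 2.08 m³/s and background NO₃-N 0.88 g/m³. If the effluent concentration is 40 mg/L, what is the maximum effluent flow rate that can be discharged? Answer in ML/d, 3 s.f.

Mass balance at complete mixing: C_std·(Q_w + Q_r) = Q_w·C_e + Q_r·C_b.
Rearranging, Q_w = Q_r·(C_std − C_b)/(C_e − C_std) = 2.08·(6.8 − 0.88) / (40 − 6.8) = 0.3709 m³/s.
= 32.05 ML/d.

32.0 ML/d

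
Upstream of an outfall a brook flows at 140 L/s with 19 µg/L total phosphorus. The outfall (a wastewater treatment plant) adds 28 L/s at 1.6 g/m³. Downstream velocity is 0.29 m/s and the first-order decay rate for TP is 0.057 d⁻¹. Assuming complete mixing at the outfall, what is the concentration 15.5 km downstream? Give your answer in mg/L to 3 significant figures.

28 L/s = 0.028 m³/s.
140 L/s = 0.14 m³/s.
19 µg/L = 0.019 mg/L.
After complete mixing, C₀ = (0.028·1.6 + 0.14·0.019) / 0.168 = 0.2825 mg/L.
Travel time t = 1.55e+04 m / 0.29 m/s = 5.345e+04 s = 0.6186 d.
C = 0.2825·exp(−0.057·0.6186) = 0.2825·0.9654 = 0.2727 mg/L.

0.273 mg/L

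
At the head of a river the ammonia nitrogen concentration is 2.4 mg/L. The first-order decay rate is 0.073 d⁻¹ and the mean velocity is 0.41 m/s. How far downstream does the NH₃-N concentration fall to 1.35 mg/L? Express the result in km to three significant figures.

From C = C₀·e^(−kt), t = ln(C₀/C)/k = ln(2.4/1.35)/0.073 = 0.5754/0.073 = 7.882 d.
Distance = v·t = 0.41 m/s × 6.81e+05 s = 2.792e+05 m = 279.2 km.

279 km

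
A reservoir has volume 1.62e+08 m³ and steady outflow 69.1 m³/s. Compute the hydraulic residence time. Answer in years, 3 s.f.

0.0743 yr

Q = 69.1 m³/s × 3.156e+07 s/yr = 2.181e+09 m³/yr.
Hydraulic residence time τ = V/Q = 1.62e+08/2.181e+09 = 0.07429 yr.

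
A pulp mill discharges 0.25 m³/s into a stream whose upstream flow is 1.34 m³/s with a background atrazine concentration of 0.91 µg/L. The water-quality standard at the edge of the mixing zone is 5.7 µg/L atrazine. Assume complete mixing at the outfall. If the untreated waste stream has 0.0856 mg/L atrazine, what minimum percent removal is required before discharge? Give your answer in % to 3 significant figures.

0.91 µg/L = 0.00091 mg/L.
5.7 µg/L = 0.0057 mg/L.
Mass balance: 0.0057·1.59 = 0.25·Cₑ + 1.34·0.00091.
Cₑ = (0.009063 − 0.001219) / 0.25 = 0.03137 mg/L.
Required removal = 1 − 0.03137/0.0856 = 63.35 %.

63.3 %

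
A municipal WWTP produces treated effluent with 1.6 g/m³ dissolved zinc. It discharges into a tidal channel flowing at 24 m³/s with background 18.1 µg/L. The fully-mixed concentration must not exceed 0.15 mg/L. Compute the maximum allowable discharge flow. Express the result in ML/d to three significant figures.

18.1 µg/L = 0.0181 mg/L.
Mass balance at complete mixing: C_std·(Q_w + Q_r) = Q_w·C_e + Q_r·C_b.
Rearranging, Q_w = Q_r·(C_std − C_b)/(C_e − C_std) = 24·(0.15 − 0.0181) / (1.6 − 0.15) = 2.183 m³/s.
= 188.6 ML/d.

189 ML/d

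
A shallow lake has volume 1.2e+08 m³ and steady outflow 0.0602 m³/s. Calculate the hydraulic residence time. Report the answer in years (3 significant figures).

63.2 yr

Q = 0.0602 m³/s × 3.156e+07 s/yr = 1.9e+06 m³/yr.
Hydraulic residence time τ = V/Q = 1.2e+08/1.9e+06 = 63.17 yr.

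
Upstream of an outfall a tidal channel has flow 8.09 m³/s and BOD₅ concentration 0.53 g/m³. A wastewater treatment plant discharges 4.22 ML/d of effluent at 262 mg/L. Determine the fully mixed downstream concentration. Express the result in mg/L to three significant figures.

4.22 ML/d = 0.04884 m³/s.
Flow-weighted mixing gives C = (0.04884·262 + 8.09·0.53) / (0.04884 + 8.09) = 17.08/8.139 = 2.099 mg/L.

2.10 mg/L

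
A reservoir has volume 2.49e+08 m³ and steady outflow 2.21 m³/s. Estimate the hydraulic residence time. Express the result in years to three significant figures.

3.57 yr

Q = 2.21 m³/s × 3.156e+07 s/yr = 6.974e+07 m³/yr.
Hydraulic residence time τ = V/Q = 2.49e+08/6.974e+07 = 3.57 yr.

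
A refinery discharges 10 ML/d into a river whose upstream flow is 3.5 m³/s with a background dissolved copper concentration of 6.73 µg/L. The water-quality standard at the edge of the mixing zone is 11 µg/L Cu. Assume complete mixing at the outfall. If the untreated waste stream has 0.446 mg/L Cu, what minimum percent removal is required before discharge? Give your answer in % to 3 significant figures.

68.6 %

10 ML/d = 0.1157 m³/s.
6.73 µg/L = 0.00673 mg/L.
11 µg/L = 0.011 mg/L.
Mass balance: 0.011·3.616 = 0.1157·Cₑ + 3.5·0.00673.
Cₑ = (0.03977 − 0.02356) / 0.1157 = 0.1401 mg/L.
Required removal = 1 − 0.1401/0.446 = 68.58 %.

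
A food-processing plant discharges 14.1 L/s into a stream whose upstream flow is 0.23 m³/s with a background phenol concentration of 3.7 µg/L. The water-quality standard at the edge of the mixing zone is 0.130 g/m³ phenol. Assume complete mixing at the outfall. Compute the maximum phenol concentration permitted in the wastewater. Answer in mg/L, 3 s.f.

14.1 L/s = 0.0141 m³/s.
3.7 µg/L = 0.0037 mg/L.
Mass balance: 0.13·0.2441 = 0.0141·Cₑ + 0.23·0.0037.
Cₑ = (0.03173 − 0.000851) / 0.0141 = 2.19 mg/L.

2.19 mg/L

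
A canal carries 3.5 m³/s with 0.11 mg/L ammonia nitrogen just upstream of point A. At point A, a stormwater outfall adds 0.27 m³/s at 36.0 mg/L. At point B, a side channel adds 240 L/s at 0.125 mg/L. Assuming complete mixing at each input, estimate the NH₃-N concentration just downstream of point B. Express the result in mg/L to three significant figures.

After input A: C = (3.5·0.11 + 0.27·36) / 3.77 = 2.68 mg/L.
240 L/s = 0.24 m³/s.
After input B: C = (3.77·2.68 + 0.24·0.125) / 4.01 = 2.527 mg/L.

2.53 mg/L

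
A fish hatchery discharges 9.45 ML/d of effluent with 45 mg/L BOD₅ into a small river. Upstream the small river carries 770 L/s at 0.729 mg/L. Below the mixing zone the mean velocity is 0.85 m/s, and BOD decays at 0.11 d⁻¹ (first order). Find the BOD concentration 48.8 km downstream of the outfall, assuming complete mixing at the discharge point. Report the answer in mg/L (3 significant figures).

9.45 ML/d = 0.1094 m³/s.
770 L/s = 0.77 m³/s.
After complete mixing, C₀ = (0.1094·45 + 0.77·0.729) / 0.8794 = 6.235 mg/L.
Travel time t = 4.88e+04 m / 0.85 m/s = 5.741e+04 s = 0.6645 d.
C = 6.235·exp(−0.11·0.6645) = 6.235·0.9295 = 5.796 mg/L.

5.80 mg/L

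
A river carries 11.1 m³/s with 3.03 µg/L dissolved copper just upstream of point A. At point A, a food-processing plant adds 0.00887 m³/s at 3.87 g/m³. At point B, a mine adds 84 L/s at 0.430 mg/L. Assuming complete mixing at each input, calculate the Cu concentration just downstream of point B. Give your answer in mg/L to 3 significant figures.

3.03 µg/L = 0.00303 mg/L.
After input A: C = (11.1·0.00303 + 0.00887·3.87) / 11.11 = 0.006118 mg/L.
84 L/s = 0.084 m³/s.
After input B: C = (11.11·0.006118 + 0.084·0.43) / 11.19 = 0.009299 mg/L.

0.00930 mg/L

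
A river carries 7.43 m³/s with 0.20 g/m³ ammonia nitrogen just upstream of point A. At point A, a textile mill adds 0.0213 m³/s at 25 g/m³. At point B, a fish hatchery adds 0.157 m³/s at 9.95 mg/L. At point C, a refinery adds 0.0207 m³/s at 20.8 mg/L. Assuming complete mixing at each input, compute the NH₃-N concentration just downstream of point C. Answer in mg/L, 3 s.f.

After input A: C = (7.43·0.2 + 0.0213·25) / 7.451 = 0.2709 mg/L.
After input B: C = (7.451·0.2709 + 0.157·9.95) / 7.608 = 0.4706 mg/L.
After input C: C = (7.608·0.4706 + 0.0207·20.8) / 7.629 = 0.5258 mg/L.

0.526 mg/L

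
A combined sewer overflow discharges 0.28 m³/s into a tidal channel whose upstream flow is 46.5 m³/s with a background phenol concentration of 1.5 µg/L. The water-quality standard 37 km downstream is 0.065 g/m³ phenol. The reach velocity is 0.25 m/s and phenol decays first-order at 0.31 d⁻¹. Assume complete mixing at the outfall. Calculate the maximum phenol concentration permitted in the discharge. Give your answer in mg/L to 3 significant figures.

1.5 µg/L = 0.0015 mg/L.
Travel time to the compliance point: t = 3.7e+04/0.25 = 1.48e+05 s = 1.713 d; decay factor exp(−0.31·1.713) = 0.588.
So the concentration just after mixing may be at most 0.065/0.588 = 0.1105 mg/L.
Mass balance: 0.1105·46.78 = 0.28·Cₑ + 46.5·0.0015.
Cₑ = (5.171 − 0.06975) / 0.28 = 18.22 mg/L.

18.2 mg/L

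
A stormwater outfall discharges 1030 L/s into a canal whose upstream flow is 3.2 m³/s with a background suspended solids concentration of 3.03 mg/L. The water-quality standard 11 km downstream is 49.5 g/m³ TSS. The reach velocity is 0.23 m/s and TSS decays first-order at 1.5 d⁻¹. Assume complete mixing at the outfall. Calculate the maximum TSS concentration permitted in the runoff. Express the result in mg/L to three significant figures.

1030 L/s = 1.03 m³/s.
Travel time to the compliance point: t = 1.1e+04/0.23 = 4.783e+04 s = 0.5535 d; decay factor exp(−1.5·0.5535) = 0.4359.
So the concentration just after mixing may be at most 49.5/0.4359 = 113.6 mg/L.
Mass balance: 113.6·4.23 = 1.03·Cₑ + 3.2·3.03.
Cₑ = (480.3 − 9.696) / 1.03 = 456.9 mg/L.

457 mg/L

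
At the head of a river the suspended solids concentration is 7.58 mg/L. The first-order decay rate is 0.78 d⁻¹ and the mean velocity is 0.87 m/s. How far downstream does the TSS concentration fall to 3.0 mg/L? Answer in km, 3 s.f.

89.3 km

From C = C₀·e^(−kt), t = ln(C₀/C)/k = ln(7.58/3.0)/0.78 = 0.9269/0.78 = 1.188 d.
Distance = v·t = 0.87 m/s × 1.027e+05 s = 8.932e+04 m = 89.32 km.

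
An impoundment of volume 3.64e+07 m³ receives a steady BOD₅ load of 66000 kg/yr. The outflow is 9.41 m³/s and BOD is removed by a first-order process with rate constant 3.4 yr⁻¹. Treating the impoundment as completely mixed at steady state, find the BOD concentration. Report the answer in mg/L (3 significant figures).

Outflow Q = 9.41 m³/s × 3.156e+07 s/yr = 2.97e+08 m³/yr.
Steady-state CSTR mass balance: W = Q·C + k·V·C, so C = W/(Q + kV).
Q + kV = 2.97e+08 + 3.4·3.64e+07 = 4.207e+08 m³/yr.
C = 66000/4.207e+08 = 0.0001569 kg/m³ = 0.1569 mg/L.

0.157 mg/L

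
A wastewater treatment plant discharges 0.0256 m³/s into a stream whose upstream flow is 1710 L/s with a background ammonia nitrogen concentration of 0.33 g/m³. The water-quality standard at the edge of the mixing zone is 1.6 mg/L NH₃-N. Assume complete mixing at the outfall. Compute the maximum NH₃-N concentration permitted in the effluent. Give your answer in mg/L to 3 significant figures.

1710 L/s = 1.71 m³/s.
Mass balance: 1.6·1.736 = 0.0256·Cₑ + 1.71·0.33.
Cₑ = (2.777 − 0.5643) / 0.0256 = 86.43 mg/L.

86.4 mg/L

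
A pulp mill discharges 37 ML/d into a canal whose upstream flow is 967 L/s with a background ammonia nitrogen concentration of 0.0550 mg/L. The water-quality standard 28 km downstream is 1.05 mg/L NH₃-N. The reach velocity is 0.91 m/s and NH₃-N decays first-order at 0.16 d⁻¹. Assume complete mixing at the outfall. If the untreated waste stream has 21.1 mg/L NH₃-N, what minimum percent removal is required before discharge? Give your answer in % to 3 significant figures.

37 ML/d = 0.4282 m³/s.
967 L/s = 0.967 m³/s.
Travel time to the compliance point: t = 2.8e+04/0.91 = 3.077e+04 s = 0.3561 d; decay factor exp(−0.16·0.3561) = 0.9446.
So the concentration just after mixing may be at most 1.05/0.9446 = 1.112 mg/L.
Mass balance: 1.112·1.395 = 0.4282·Cₑ + 0.967·0.055.
Cₑ = (1.551 − 0.05318) / 0.4282 = 3.497 mg/L.
Required removal = 1 − 3.497/21.1 = 83.42 %.

83.4 %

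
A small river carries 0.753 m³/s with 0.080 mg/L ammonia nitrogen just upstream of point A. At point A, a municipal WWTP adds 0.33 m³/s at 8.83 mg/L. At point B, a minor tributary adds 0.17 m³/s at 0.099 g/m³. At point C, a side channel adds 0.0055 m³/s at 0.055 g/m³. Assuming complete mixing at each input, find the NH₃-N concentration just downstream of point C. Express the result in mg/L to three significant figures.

2.38 mg/L

After input A: C = (0.753·0.08 + 0.33·8.83) / 1.083 = 2.746 mg/L.
After input B: C = (1.083·2.746 + 0.17·0.099) / 1.253 = 2.387 mg/L.
After input C: C = (1.253·2.387 + 0.0055·0.055) / 1.258 = 2.377 mg/L.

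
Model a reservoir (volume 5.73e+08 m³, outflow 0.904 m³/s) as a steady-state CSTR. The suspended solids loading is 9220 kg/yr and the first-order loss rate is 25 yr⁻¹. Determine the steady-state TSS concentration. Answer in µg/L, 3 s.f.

Outflow Q = 0.904 m³/s × 3.156e+07 s/yr = 2.853e+07 m³/yr.
Steady-state CSTR mass balance: W = Q·C + k·V·C, so C = W/(Q + kV).
Q + kV = 2.853e+07 + 25·5.73e+08 = 1.435e+10 m³/yr.
C = 9220/1.435e+10 = 6.424e-07 kg/m³ = 0.0006424 mg/L = 0.6424 µg/L.

0.642 µg/L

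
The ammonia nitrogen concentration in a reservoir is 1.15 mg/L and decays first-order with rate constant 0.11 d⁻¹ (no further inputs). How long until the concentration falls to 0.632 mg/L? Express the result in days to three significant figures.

5.44 d

t = ln(C₀/C)/k = ln(1.15/0.632)/0.11 = 0.5986/0.11 = 5.442 d.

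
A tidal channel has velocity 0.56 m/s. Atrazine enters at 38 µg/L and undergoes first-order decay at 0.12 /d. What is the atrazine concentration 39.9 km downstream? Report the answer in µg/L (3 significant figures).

34.4 µg/L

Travel time t = 39.9 km / 0.56 m/s = 3.99e+04/0.56 = 7.125e+04 s = 0.8247 d.
First-order decay: C = 38·exp(−0.12·0.8247) = 38·0.9058 = 34.42 µg/L.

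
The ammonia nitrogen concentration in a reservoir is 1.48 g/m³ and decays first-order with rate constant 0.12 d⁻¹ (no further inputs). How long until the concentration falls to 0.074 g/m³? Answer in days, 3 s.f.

t = ln(C₀/C)/k = ln(1.48/0.074)/0.12 = 2.996/0.12 = 24.96 d.

25.0 d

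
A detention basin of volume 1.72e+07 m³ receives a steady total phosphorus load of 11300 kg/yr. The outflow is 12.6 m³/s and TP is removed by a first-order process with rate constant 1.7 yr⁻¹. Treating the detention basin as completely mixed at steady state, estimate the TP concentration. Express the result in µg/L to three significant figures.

Outflow Q = 12.6 m³/s × 3.156e+07 s/yr = 3.976e+08 m³/yr.
Steady-state CSTR mass balance: W = Q·C + k·V·C, so C = W/(Q + kV).
Q + kV = 3.976e+08 + 1.7·1.72e+07 = 4.269e+08 m³/yr.
C = 11300/4.269e+08 = 2.647e-05 kg/m³ = 0.02647 mg/L = 26.47 µg/L.

26.5 µg/L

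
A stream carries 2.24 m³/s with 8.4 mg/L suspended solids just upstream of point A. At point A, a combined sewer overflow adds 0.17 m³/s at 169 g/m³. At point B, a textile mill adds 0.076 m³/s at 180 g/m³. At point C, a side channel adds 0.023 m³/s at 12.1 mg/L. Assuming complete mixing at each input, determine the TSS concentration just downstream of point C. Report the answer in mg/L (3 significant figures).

24.5 mg/L

After input A: C = (2.24·8.4 + 0.17·169) / 2.41 = 19.73 mg/L.
After input B: C = (2.41·19.73 + 0.076·180) / 2.486 = 24.63 mg/L.
After input C: C = (2.486·24.63 + 0.023·12.1) / 2.509 = 24.51 mg/L.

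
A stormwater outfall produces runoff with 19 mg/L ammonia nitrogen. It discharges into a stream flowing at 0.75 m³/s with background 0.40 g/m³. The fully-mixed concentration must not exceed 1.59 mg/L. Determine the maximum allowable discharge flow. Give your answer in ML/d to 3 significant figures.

Mass balance at complete mixing: C_std·(Q_w + Q_r) = Q_w·C_e + Q_r·C_b.
Rearranging, Q_w = Q_r·(C_std − C_b)/(C_e − C_std) = 0.75·(1.59 − 0.4) / (19 − 1.59) = 0.05126 m³/s.
= 4.429 ML/d.

4.43 ML/d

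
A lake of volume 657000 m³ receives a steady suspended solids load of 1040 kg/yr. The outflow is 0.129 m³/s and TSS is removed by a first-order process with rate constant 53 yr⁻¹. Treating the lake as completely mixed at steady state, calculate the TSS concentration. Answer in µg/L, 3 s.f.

Outflow Q = 0.129 m³/s × 3.156e+07 s/yr = 4.071e+06 m³/yr.
Steady-state CSTR mass balance: W = Q·C + k·V·C, so C = W/(Q + kV).
Q + kV = 4.071e+06 + 53·657000 = 3.889e+07 m³/yr.
C = 1040/3.889e+07 = 2.674e-05 kg/m³ = 0.02674 mg/L = 26.74 µg/L.

26.7 µg/L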